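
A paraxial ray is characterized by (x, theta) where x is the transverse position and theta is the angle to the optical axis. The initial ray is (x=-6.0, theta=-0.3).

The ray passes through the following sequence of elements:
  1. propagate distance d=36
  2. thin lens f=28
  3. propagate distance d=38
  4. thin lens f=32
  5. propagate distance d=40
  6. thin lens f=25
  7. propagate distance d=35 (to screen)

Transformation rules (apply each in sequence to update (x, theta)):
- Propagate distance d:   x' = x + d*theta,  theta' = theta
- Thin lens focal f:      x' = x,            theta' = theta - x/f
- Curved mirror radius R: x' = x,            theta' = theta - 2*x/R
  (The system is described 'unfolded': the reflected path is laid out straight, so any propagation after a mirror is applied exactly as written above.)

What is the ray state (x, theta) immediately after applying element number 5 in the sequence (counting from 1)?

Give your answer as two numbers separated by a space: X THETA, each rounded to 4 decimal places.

Answer: 13.3500 0.4688

Derivation:
Initial: x=-6.0000 theta=-0.3000
After 1 (propagate distance d=36): x=-16.8000 theta=-0.3000
After 2 (thin lens f=28): x=-16.8000 theta=0.3000
After 3 (propagate distance d=38): x=-5.4000 theta=0.3000
After 4 (thin lens f=32): x=-5.4000 theta=15/32 (≈0.4688)
After 5 (propagate distance d=40): x=13.3500 theta=15/32 (≈0.4688)
Rounded to 4 decimal places: x = 13.3500, theta = 0.4688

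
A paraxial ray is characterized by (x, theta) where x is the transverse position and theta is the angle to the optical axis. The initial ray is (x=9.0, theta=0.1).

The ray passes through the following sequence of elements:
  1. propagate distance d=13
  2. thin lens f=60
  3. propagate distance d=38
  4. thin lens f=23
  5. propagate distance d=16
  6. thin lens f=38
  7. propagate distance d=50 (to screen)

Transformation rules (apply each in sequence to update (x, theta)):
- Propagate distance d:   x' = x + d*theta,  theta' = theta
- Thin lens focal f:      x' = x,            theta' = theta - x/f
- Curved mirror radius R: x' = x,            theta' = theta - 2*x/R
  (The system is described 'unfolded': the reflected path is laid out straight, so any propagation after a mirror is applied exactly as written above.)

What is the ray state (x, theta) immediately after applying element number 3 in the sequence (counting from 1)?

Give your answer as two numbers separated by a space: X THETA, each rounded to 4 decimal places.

Initial: x=9.0000 theta=0.1000
After 1 (propagate distance d=13): x=10.3000 theta=0.1000
After 2 (thin lens f=60): x=10.3000 theta=-43/600 (≈-0.0717)
After 3 (propagate distance d=38): x=2273/300 (≈7.5767) theta=-43/600 (≈-0.0717)
Rounded to 4 decimal places: x = 7.5767, theta = -0.0717

Answer: 7.5767 -0.0717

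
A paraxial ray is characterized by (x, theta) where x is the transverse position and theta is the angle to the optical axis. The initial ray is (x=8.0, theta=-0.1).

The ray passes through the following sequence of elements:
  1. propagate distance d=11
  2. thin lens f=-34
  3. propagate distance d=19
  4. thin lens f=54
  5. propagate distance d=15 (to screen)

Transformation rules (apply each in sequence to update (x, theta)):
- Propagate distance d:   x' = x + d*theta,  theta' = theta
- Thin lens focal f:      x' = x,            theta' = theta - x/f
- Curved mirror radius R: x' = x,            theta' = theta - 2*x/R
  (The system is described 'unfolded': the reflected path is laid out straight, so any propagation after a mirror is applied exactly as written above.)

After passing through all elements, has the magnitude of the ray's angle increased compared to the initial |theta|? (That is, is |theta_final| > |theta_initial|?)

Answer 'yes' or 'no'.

Answer: no

Derivation:
Initial: x=8.0000 theta=-0.1000
After 1 (propagate distance d=11): x=6.9000 theta=-0.1000
After 2 (thin lens f=-34): x=6.9000 theta=7/68 (≈0.1029)
After 3 (propagate distance d=19): x=3011/340 (≈8.8559) theta=7/68 (≈0.1029)
After 4 (thin lens f=54): x=3011/340 (≈8.8559) theta=-1121/18360 (≈-0.0611)
After 5 (propagate distance d=15 (to screen)): x=48593/6120 (≈7.9400) theta=-1121/18360 (≈-0.0611)
|theta_initial|=0.1000 |theta_final|=1121/18360 (≈0.0611) -> not increased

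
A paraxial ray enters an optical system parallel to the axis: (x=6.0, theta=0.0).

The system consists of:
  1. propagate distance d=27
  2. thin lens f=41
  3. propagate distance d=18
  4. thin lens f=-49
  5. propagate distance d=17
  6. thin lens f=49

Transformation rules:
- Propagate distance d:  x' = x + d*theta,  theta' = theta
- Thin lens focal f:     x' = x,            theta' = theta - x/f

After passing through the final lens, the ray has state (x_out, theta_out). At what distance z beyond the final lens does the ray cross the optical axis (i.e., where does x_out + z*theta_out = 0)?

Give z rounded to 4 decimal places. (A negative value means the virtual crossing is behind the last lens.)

Initial: x=6.0000 theta=0.0000
After 1 (propagate distance d=27): x=6.0000 theta=0.0000
After 2 (thin lens f=41): x=6.0000 theta=-6/41 (≈-0.1463)
After 3 (propagate distance d=18): x=138/41 (≈3.3659) theta=-6/41 (≈-0.1463)
After 4 (thin lens f=-49): x=138/41 (≈3.3659) theta=-156/2009 (≈-0.0777)
After 5 (propagate distance d=17): x=4110/2009 (≈2.0458) theta=-156/2009 (≈-0.0777)
After 6 (thin lens f=49): x=4110/2009 (≈2.0458) theta=-11754/98441 (≈-0.1194)
z_focus = -x_out/theta_out = -(4110/2009)/(-11754/98441) = 33565/1959 ≈ 17.1337
Rounded to 4 decimal places: z = 17.1337

Answer: 17.1337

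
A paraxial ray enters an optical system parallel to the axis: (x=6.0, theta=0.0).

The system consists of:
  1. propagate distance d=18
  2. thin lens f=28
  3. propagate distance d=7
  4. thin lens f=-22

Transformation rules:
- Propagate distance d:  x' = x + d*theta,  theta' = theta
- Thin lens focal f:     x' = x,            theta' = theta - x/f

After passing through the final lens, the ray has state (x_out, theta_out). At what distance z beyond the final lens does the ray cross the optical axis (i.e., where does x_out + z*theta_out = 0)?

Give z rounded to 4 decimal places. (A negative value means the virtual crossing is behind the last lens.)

Initial: x=6.0000 theta=0.0000
After 1 (propagate distance d=18): x=6.0000 theta=0.0000
After 2 (thin lens f=28): x=6.0000 theta=-3/14 (≈-0.2143)
After 3 (propagate distance d=7): x=4.5000 theta=-3/14 (≈-0.2143)
After 4 (thin lens f=-22): x=4.5000 theta=-3/308 (≈-0.0097)
z_focus = -x_out/theta_out = -(4.5000)/(-3/308) = 462.0000
Rounded to 4 decimal places: z = 462.0000

Answer: 462.0000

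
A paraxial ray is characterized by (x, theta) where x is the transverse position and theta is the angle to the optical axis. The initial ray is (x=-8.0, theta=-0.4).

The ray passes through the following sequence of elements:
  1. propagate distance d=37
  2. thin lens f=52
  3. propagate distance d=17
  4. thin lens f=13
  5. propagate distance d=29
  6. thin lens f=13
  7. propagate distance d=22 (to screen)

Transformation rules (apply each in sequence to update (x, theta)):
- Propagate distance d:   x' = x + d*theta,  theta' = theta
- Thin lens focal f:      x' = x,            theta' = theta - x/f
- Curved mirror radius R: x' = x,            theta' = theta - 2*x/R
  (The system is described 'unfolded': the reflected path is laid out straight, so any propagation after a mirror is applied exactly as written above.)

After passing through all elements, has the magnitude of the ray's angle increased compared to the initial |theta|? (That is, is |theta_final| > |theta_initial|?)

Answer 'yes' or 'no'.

Answer: yes

Derivation:
Initial: x=-8.0000 theta=-0.4000
After 1 (propagate distance d=37): x=-22.8000 theta=-0.4000
After 2 (thin lens f=52): x=-22.8000 theta=1/26 (≈0.0385)
After 3 (propagate distance d=17): x=-2879/130 (≈-22.1462) theta=1/26 (≈0.0385)
After 4 (thin lens f=13): x=-2879/130 (≈-22.1462) theta=1472/845 (≈1.7420)
After 5 (propagate distance d=29): x=47949/1690 (≈28.3722) theta=1472/845 (≈1.7420)
After 6 (thin lens f=13): x=47949/1690 (≈28.3722) theta=-9677/21970 (≈-0.4405)
After 7 (propagate distance d=22 (to screen)): x=410443/21970 (≈18.6820) theta=-9677/21970 (≈-0.4405)
|theta_initial|=0.4000 |theta_final|=9677/21970 (≈0.4405) -> increased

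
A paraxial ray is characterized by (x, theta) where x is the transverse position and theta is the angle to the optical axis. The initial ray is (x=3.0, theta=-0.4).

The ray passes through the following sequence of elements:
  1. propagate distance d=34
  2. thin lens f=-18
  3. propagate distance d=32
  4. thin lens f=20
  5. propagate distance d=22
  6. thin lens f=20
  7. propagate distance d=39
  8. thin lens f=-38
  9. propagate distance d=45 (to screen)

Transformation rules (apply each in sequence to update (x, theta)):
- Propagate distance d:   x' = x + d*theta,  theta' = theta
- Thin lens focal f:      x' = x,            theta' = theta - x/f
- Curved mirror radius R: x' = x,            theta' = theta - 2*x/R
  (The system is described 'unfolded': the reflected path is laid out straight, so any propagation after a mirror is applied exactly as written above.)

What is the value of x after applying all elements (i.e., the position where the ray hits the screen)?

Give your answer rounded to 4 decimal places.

Answer: 222.0623

Derivation:
Initial: x=3.0000 theta=-0.4000
After 1 (propagate distance d=34): x=-10.6000 theta=-0.4000
After 2 (thin lens f=-18): x=-10.6000 theta=-89/90 (≈-0.9889)
After 3 (propagate distance d=32): x=-1901/45 (≈-42.2444) theta=-89/90 (≈-0.9889)
After 4 (thin lens f=20): x=-1901/45 (≈-42.2444) theta=337/300 (≈1.1233)
After 5 (propagate distance d=22): x=-7889/450 (≈-17.5311) theta=337/300 (≈1.1233)
After 6 (thin lens f=20): x=-7889/450 (≈-17.5311) theta=17999/9000 (≈1.9999)
After 7 (propagate distance d=39): x=544181/9000 (≈60.4646) theta=17999/9000 (≈1.9999)
After 8 (thin lens f=-38): x=544181/9000 (≈60.4646) theta=409381/114000 (≈3.5911)
After 9 (propagate distance d=45 (to screen)): x=75945313/342000 (≈222.0623) theta=409381/114000 (≈3.5911)
Rounded to 4 decimal places: x = 222.0623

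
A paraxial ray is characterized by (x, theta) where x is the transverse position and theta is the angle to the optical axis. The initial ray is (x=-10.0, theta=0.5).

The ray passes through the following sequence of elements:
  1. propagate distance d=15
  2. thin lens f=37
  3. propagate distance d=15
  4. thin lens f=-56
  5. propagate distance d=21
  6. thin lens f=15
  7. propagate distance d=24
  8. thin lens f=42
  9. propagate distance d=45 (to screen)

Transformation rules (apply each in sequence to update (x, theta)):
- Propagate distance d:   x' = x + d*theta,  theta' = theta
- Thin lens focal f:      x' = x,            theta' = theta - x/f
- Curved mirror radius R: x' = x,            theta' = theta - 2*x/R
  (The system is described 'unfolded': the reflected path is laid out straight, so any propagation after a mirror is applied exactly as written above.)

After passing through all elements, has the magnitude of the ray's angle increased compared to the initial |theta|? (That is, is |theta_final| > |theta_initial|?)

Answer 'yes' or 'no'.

Answer: yes

Derivation:
Initial: x=-10.0000 theta=0.5000
After 1 (propagate distance d=15): x=-2.5000 theta=0.5000
After 2 (thin lens f=37): x=-2.5000 theta=21/37 (≈0.5676)
After 3 (propagate distance d=15): x=445/74 (≈6.0135) theta=21/37 (≈0.5676)
After 4 (thin lens f=-56): x=445/74 (≈6.0135) theta=2797/4144 (≈0.6750)
After 5 (propagate distance d=21): x=20.1875 theta=2797/4144 (≈0.6750)
After 6 (thin lens f=15): x=20.1875 theta=-20851/31080 (≈-0.6709)
After 7 (propagate distance d=24): x=84669/20720 (≈4.0863) theta=-20851/31080 (≈-0.6709)
After 8 (thin lens f=42): x=84669/20720 (≈4.0863) theta=-668497/870240 (≈-0.7682)
After 9 (propagate distance d=45 (to screen)): x=-8842089/290080 (≈-30.4816) theta=-668497/870240 (≈-0.7682)
|theta_initial|=0.5000 |theta_final|=668497/870240 (≈0.7682) -> increased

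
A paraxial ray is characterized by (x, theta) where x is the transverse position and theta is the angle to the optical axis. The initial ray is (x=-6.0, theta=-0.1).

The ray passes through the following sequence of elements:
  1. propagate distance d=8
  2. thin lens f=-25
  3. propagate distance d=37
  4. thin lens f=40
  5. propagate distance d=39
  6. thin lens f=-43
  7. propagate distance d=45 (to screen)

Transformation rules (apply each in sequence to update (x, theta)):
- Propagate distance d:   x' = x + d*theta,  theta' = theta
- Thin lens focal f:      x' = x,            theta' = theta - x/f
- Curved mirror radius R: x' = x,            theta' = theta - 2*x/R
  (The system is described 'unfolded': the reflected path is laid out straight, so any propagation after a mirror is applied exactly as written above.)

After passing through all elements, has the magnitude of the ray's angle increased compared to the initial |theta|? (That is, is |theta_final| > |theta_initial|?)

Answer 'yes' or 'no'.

Answer: yes

Derivation:
Initial: x=-6.0000 theta=-0.1000
After 1 (propagate distance d=8): x=-6.8000 theta=-0.1000
After 2 (thin lens f=-25): x=-6.8000 theta=-0.3720
After 3 (propagate distance d=37): x=-20.5640 theta=-0.3720
After 4 (thin lens f=40): x=-20.5640 theta=0.1421
After 5 (propagate distance d=39): x=-15.0221 theta=0.1421
After 6 (thin lens f=-43): x=-15.0221 theta=-44559/215000 (≈-0.2073)
After 7 (propagate distance d=45 (to screen)): x=-10469813/430000 (≈-24.3484) theta=-44559/215000 (≈-0.2073)
|theta_initial|=0.1000 |theta_final|=44559/215000 (≈0.2073) -> increased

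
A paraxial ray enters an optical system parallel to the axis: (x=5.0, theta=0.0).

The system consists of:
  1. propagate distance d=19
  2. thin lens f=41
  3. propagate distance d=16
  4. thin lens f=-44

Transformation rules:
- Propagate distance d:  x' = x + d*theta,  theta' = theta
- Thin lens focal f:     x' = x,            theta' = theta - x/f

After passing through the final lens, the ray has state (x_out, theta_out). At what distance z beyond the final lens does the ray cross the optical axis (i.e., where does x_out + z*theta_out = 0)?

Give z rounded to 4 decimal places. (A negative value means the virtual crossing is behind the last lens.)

Answer: 57.8947

Derivation:
Initial: x=5.0000 theta=0.0000
After 1 (propagate distance d=19): x=5.0000 theta=0.0000
After 2 (thin lens f=41): x=5.0000 theta=-5/41 (≈-0.1220)
After 3 (propagate distance d=16): x=125/41 (≈3.0488) theta=-5/41 (≈-0.1220)
After 4 (thin lens f=-44): x=125/41 (≈3.0488) theta=-95/1804 (≈-0.0527)
z_focus = -x_out/theta_out = -(125/41)/(-95/1804) = 1100/19 ≈ 57.8947
Rounded to 4 decimal places: z = 57.8947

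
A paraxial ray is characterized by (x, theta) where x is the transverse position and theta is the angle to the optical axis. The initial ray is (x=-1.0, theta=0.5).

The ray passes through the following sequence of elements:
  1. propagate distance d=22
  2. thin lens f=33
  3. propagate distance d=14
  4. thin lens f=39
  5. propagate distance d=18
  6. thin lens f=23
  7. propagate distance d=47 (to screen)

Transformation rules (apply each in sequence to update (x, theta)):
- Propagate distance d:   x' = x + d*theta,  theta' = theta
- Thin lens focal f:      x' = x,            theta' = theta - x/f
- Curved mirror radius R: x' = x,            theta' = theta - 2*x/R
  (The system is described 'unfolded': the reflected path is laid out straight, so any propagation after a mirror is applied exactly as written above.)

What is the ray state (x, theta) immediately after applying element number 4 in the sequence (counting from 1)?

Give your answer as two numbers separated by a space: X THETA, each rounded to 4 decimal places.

Answer: 12.7576 -0.1301

Derivation:
Initial: x=-1.0000 theta=0.5000
After 1 (propagate distance d=22): x=10.0000 theta=0.5000
After 2 (thin lens f=33): x=10.0000 theta=13/66 (≈0.1970)
After 3 (propagate distance d=14): x=421/33 (≈12.7576) theta=13/66 (≈0.1970)
After 4 (thin lens f=39): x=421/33 (≈12.7576) theta=-335/2574 (≈-0.1301)
Rounded to 4 decimal places: x = 12.7576, theta = -0.1301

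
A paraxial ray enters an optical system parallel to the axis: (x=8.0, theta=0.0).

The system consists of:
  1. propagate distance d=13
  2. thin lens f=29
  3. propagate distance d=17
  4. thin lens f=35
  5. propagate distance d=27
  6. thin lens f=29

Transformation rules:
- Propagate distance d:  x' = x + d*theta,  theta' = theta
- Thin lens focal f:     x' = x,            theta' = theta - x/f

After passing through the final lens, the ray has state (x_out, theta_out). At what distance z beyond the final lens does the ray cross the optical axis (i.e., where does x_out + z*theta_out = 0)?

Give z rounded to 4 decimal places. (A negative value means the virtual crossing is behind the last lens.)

Answer: -47.9008

Derivation:
Initial: x=8.0000 theta=0.0000
After 1 (propagate distance d=13): x=8.0000 theta=0.0000
After 2 (thin lens f=29): x=8.0000 theta=-8/29 (≈-0.2759)
After 3 (propagate distance d=17): x=96/29 (≈3.3103) theta=-8/29 (≈-0.2759)
After 4 (thin lens f=35): x=96/29 (≈3.3103) theta=-376/1015 (≈-0.3704)
After 5 (propagate distance d=27): x=-6792/1015 (≈-6.6916) theta=-376/1015 (≈-0.3704)
After 6 (thin lens f=29): x=-6792/1015 (≈-6.6916) theta=-4112/29435 (≈-0.1397)
z_focus = -x_out/theta_out = -(-6792/1015)/(-4112/29435) = -24621/514 ≈ -47.9008
Rounded to 4 decimal places: z = -47.9008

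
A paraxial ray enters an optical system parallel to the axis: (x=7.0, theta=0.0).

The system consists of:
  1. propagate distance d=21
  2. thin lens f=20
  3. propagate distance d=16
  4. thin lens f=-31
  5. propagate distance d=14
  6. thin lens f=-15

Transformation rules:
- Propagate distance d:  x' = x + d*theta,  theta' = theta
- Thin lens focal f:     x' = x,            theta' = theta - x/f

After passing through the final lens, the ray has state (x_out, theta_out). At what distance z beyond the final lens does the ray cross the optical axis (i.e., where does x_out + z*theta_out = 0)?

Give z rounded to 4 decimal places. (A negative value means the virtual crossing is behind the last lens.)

Initial: x=7.0000 theta=0.0000
After 1 (propagate distance d=21): x=7.0000 theta=0.0000
After 2 (thin lens f=20): x=7.0000 theta=-0.3500
After 3 (propagate distance d=16): x=1.4000 theta=-0.3500
After 4 (thin lens f=-31): x=1.4000 theta=-189/620 (≈-0.3048)
After 5 (propagate distance d=14): x=-889/310 (≈-2.8677) theta=-189/620 (≈-0.3048)
After 6 (thin lens f=-15): x=-889/310 (≈-2.8677) theta=-4613/9300 (≈-0.4960)
z_focus = -x_out/theta_out = -(-889/310)/(-4613/9300) = -3810/659 ≈ -5.7815
Rounded to 4 decimal places: z = -5.7815

Answer: -5.7815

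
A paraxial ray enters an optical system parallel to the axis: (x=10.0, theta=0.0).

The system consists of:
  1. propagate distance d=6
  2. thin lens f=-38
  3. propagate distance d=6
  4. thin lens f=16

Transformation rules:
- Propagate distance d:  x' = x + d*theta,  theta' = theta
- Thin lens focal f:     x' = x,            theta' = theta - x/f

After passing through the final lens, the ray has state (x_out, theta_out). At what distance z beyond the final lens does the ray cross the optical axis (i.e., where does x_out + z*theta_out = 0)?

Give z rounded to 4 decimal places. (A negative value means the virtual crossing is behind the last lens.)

Answer: 25.1429

Derivation:
Initial: x=10.0000 theta=0.0000
After 1 (propagate distance d=6): x=10.0000 theta=0.0000
After 2 (thin lens f=-38): x=10.0000 theta=5/19 (≈0.2632)
After 3 (propagate distance d=6): x=220/19 (≈11.5789) theta=5/19 (≈0.2632)
After 4 (thin lens f=16): x=220/19 (≈11.5789) theta=-35/76 (≈-0.4605)
z_focus = -x_out/theta_out = -(220/19)/(-35/76) = 176/7 ≈ 25.1429
Rounded to 4 decimal places: z = 25.1429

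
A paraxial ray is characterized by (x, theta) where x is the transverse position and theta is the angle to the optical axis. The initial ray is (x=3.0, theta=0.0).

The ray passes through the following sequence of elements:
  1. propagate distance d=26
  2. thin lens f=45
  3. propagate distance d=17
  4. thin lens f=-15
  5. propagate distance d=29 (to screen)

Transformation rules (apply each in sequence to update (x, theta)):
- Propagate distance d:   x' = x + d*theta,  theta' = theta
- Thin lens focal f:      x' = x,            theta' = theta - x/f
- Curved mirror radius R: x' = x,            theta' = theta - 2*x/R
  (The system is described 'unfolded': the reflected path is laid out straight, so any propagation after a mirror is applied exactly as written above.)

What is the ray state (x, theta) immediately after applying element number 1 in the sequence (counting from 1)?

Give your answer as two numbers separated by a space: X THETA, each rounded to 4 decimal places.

Answer: 3.0000 0.0000

Derivation:
Initial: x=3.0000 theta=0.0000
After 1 (propagate distance d=26): x=3.0000 theta=0.0000
Rounded to 4 decimal places: x = 3.0000, theta = 0.0000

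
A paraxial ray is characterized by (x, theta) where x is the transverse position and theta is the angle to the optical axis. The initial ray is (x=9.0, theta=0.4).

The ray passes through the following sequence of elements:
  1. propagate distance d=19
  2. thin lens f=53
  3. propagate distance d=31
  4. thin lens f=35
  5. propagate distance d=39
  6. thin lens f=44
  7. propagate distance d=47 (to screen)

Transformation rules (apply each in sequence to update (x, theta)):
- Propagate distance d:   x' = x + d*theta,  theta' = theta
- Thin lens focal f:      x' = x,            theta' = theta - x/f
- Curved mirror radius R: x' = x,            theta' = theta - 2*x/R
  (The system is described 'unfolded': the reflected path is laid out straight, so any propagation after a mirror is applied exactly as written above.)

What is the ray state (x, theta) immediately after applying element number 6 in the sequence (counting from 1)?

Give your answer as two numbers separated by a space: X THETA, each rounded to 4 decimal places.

Initial: x=9.0000 theta=0.4000
After 1 (propagate distance d=19): x=16.6000 theta=0.4000
After 2 (thin lens f=53): x=16.6000 theta=23/265 (≈0.0868)
After 3 (propagate distance d=31): x=5112/265 (≈19.2906) theta=23/265 (≈0.0868)
After 4 (thin lens f=35): x=5112/265 (≈19.2906) theta=-4307/9275 (≈-0.4644)
After 5 (propagate distance d=39): x=10947/9275 (≈1.1803) theta=-4307/9275 (≈-0.4644)
After 6 (thin lens f=44): x=10947/9275 (≈1.1803) theta=-40091/81620 (≈-0.4912)
Rounded to 4 decimal places: x = 1.1803, theta = -0.4912

Answer: 1.1803 -0.4912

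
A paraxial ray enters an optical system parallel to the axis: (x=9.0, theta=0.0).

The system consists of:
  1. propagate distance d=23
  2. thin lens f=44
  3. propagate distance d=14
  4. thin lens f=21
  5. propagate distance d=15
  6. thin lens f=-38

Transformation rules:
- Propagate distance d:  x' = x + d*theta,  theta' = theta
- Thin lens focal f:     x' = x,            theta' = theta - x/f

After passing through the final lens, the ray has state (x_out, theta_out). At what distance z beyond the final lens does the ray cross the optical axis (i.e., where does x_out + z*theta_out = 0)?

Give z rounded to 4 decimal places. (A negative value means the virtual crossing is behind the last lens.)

Initial: x=9.0000 theta=0.0000
After 1 (propagate distance d=23): x=9.0000 theta=0.0000
After 2 (thin lens f=44): x=9.0000 theta=-9/44 (≈-0.2045)
After 3 (propagate distance d=14): x=135/22 (≈6.1364) theta=-9/44 (≈-0.2045)
After 4 (thin lens f=21): x=135/22 (≈6.1364) theta=-153/308 (≈-0.4968)
After 5 (propagate distance d=15): x=-405/308 (≈-1.3149) theta=-153/308 (≈-0.4968)
After 6 (thin lens f=-38): x=-405/308 (≈-1.3149) theta=-6219/11704 (≈-0.5314)
z_focus = -x_out/theta_out = -(-405/308)/(-6219/11704) = -1710/691 ≈ -2.4747
Rounded to 4 decimal places: z = -2.4747

Answer: -2.4747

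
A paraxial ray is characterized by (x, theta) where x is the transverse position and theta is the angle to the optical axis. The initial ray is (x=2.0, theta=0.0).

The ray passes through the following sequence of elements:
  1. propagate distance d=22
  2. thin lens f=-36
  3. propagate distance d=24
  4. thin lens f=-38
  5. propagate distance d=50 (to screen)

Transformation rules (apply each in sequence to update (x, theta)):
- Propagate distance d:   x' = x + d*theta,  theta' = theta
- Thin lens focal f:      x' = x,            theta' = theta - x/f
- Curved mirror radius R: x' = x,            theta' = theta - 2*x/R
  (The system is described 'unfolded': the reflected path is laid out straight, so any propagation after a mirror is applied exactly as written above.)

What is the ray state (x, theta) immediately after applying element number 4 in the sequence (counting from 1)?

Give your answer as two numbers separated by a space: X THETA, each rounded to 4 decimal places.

Initial: x=2.0000 theta=0.0000
After 1 (propagate distance d=22): x=2.0000 theta=0.0000
After 2 (thin lens f=-36): x=2.0000 theta=1/18 (≈0.0556)
After 3 (propagate distance d=24): x=10/3 (≈3.3333) theta=1/18 (≈0.0556)
After 4 (thin lens f=-38): x=10/3 (≈3.3333) theta=49/342 (≈0.1433)
Rounded to 4 decimal places: x = 3.3333, theta = 0.1433

Answer: 3.3333 0.1433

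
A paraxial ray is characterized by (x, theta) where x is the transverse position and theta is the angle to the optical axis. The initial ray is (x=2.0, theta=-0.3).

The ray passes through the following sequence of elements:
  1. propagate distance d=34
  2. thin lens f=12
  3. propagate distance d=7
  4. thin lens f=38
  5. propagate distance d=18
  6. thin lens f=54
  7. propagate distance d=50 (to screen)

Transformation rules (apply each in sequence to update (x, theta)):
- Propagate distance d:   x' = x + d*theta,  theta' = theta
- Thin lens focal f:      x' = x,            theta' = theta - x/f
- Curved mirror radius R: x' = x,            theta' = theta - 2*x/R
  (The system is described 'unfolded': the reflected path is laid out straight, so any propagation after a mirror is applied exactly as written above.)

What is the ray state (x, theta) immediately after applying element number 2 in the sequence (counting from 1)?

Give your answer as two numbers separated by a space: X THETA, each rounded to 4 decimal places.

Initial: x=2.0000 theta=-0.3000
After 1 (propagate distance d=34): x=-8.2000 theta=-0.3000
After 2 (thin lens f=12): x=-8.2000 theta=23/60 (≈0.3833)
Rounded to 4 decimal places: x = -8.2000, theta = 0.3833

Answer: -8.2000 0.3833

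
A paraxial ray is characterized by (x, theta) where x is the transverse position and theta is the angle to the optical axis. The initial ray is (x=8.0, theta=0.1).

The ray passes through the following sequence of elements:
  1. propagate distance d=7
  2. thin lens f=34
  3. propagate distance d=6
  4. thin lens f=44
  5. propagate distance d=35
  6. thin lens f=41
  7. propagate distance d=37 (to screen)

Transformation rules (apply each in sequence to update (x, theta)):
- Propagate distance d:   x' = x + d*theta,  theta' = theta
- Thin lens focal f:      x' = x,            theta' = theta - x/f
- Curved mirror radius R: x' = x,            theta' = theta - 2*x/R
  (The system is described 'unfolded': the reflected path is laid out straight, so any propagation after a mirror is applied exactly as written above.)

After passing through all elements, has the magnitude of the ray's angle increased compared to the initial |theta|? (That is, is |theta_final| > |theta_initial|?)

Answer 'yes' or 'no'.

Answer: yes

Derivation:
Initial: x=8.0000 theta=0.1000
After 1 (propagate distance d=7): x=8.7000 theta=0.1000
After 2 (thin lens f=34): x=8.7000 theta=-53/340 (≈-0.1559)
After 3 (propagate distance d=6): x=132/17 (≈7.7647) theta=-53/340 (≈-0.1559)
After 4 (thin lens f=44): x=132/17 (≈7.7647) theta=-113/340 (≈-0.3324)
After 5 (propagate distance d=35): x=-263/68 (≈-3.8676) theta=-113/340 (≈-0.3324)
After 6 (thin lens f=41): x=-263/68 (≈-3.8676) theta=-1659/6970 (≈-0.2380)
After 7 (propagate distance d=37 (to screen)): x=-10393/820 (≈-12.6744) theta=-1659/6970 (≈-0.2380)
|theta_initial|=0.1000 |theta_final|=1659/6970 (≈0.2380) -> increased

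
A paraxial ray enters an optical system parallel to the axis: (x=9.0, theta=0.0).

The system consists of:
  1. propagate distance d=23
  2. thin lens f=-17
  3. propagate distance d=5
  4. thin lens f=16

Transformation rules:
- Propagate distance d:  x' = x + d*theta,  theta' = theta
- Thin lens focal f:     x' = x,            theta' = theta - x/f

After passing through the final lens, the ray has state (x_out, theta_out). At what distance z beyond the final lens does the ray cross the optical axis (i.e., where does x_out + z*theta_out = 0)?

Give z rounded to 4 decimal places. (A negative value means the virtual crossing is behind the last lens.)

Answer: 58.6667

Derivation:
Initial: x=9.0000 theta=0.0000
After 1 (propagate distance d=23): x=9.0000 theta=0.0000
After 2 (thin lens f=-17): x=9.0000 theta=9/17 (≈0.5294)
After 3 (propagate distance d=5): x=198/17 (≈11.6471) theta=9/17 (≈0.5294)
After 4 (thin lens f=16): x=198/17 (≈11.6471) theta=-27/136 (≈-0.1985)
z_focus = -x_out/theta_out = -(198/17)/(-27/136) = 176/3 ≈ 58.6667
Rounded to 4 decimal places: z = 58.6667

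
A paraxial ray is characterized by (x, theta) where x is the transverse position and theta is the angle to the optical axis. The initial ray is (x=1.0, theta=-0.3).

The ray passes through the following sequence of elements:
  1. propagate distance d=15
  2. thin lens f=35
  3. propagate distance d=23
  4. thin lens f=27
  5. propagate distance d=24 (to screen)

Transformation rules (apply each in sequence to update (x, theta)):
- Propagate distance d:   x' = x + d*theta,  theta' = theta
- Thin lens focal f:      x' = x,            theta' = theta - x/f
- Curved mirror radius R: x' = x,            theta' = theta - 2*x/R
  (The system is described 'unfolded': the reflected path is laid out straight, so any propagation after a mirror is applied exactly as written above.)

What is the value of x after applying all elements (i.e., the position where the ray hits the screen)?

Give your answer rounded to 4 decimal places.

Answer: -5.7000

Derivation:
Initial: x=1.0000 theta=-0.3000
After 1 (propagate distance d=15): x=-3.5000 theta=-0.3000
After 2 (thin lens f=35): x=-3.5000 theta=-0.2000
After 3 (propagate distance d=23): x=-8.1000 theta=-0.2000
After 4 (thin lens f=27): x=-8.1000 theta=0.1000
After 5 (propagate distance d=24 (to screen)): x=-5.7000 theta=0.1000
Rounded to 4 decimal places: x = -5.7000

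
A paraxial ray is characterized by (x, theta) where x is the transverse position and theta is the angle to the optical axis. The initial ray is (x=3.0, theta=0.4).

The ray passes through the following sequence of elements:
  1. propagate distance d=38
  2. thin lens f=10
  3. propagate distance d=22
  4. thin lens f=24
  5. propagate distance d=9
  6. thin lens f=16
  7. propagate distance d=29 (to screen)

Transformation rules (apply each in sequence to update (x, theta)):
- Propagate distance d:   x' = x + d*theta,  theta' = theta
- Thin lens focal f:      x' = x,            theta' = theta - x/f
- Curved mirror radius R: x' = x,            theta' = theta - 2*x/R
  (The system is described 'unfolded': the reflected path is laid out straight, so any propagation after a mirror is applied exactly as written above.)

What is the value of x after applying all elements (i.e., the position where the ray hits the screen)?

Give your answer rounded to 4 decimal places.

Initial: x=3.0000 theta=0.4000
After 1 (propagate distance d=38): x=18.2000 theta=0.4000
After 2 (thin lens f=10): x=18.2000 theta=-1.4200
After 3 (propagate distance d=22): x=-13.0400 theta=-1.4200
After 4 (thin lens f=24): x=-13.0400 theta=-263/300 (≈-0.8767)
After 5 (propagate distance d=9): x=-20.9300 theta=-263/300 (≈-0.8767)
After 6 (thin lens f=16): x=-20.9300 theta=2071/4800 (≈0.4315)
After 7 (propagate distance d=29 (to screen)): x=-8081/960 (≈-8.4177) theta=2071/4800 (≈0.4315)
Rounded to 4 decimal places: x = -8.4177

Answer: -8.4177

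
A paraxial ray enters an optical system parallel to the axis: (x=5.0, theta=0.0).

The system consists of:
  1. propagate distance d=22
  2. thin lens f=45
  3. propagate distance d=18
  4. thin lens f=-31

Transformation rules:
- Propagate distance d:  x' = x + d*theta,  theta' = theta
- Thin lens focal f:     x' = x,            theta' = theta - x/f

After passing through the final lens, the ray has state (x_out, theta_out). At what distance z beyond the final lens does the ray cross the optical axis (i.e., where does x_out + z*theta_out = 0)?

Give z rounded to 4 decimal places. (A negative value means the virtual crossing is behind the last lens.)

Answer: 209.2500

Derivation:
Initial: x=5.0000 theta=0.0000
After 1 (propagate distance d=22): x=5.0000 theta=0.0000
After 2 (thin lens f=45): x=5.0000 theta=-1/9 (≈-0.1111)
After 3 (propagate distance d=18): x=3.0000 theta=-1/9 (≈-0.1111)
After 4 (thin lens f=-31): x=3.0000 theta=-4/279 (≈-0.0143)
z_focus = -x_out/theta_out = -(3.0000)/(-4/279) = 209.2500
Rounded to 4 decimal places: z = 209.2500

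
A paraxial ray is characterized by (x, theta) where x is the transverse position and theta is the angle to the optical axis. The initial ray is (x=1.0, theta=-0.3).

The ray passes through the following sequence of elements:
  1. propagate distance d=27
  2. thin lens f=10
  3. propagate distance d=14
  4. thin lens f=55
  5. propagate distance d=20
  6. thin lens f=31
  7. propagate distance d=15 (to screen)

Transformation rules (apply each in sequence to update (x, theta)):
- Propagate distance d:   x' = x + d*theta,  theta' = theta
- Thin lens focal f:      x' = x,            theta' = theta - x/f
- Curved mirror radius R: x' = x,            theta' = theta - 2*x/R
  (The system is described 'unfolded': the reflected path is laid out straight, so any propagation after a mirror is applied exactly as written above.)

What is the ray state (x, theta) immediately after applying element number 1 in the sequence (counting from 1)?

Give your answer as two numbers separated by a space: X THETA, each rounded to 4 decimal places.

Initial: x=1.0000 theta=-0.3000
After 1 (propagate distance d=27): x=-7.1000 theta=-0.3000
Rounded to 4 decimal places: x = -7.1000, theta = -0.3000

Answer: -7.1000 -0.3000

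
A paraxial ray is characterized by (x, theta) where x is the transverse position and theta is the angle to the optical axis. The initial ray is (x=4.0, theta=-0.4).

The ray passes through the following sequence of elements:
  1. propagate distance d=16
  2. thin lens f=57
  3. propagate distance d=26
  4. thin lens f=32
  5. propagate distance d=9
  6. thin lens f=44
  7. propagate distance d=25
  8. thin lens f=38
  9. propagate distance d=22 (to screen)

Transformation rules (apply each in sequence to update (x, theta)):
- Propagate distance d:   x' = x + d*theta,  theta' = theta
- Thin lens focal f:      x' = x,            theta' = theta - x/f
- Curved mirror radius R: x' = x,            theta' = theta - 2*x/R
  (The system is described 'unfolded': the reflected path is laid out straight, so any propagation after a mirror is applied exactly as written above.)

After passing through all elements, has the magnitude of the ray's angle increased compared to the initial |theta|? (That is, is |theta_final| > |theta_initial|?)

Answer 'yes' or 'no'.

Answer: no

Derivation:
Initial: x=4.0000 theta=-0.4000
After 1 (propagate distance d=16): x=-2.4000 theta=-0.4000
After 2 (thin lens f=57): x=-2.4000 theta=-34/95 (≈-0.3579)
After 3 (propagate distance d=26): x=-1112/95 (≈-11.7053) theta=-34/95 (≈-0.3579)
After 4 (thin lens f=32): x=-1112/95 (≈-11.7053) theta=3/380 (≈0.0079)
After 5 (propagate distance d=9): x=-4421/380 (≈-11.6342) theta=3/380 (≈0.0079)
After 6 (thin lens f=44): x=-4421/380 (≈-11.6342) theta=4553/16720 (≈0.2723)
After 7 (propagate distance d=25): x=-80699/16720 (≈-4.8265) theta=4553/16720 (≈0.2723)
After 8 (thin lens f=38): x=-80699/16720 (≈-4.8265) theta=253713/635360 (≈0.3993)
After 9 (propagate distance d=22 (to screen)): x=628781/158840 (≈3.9586) theta=253713/635360 (≈0.3993)
|theta_initial|=0.4000 |theta_final|=253713/635360 (≈0.3993) -> not increased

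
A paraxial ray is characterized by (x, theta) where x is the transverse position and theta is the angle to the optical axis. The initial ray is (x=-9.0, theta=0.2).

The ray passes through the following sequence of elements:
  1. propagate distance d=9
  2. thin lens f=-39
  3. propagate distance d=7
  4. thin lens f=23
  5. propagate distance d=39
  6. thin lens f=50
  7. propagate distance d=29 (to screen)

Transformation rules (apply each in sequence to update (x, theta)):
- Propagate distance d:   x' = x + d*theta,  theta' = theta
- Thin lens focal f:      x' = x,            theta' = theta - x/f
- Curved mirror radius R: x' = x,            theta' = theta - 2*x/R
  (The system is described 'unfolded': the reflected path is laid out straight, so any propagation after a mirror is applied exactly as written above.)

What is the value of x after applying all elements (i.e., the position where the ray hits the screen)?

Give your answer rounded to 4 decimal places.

Answer: 11.7128

Derivation:
Initial: x=-9.0000 theta=0.2000
After 1 (propagate distance d=9): x=-7.2000 theta=0.2000
After 2 (thin lens f=-39): x=-7.2000 theta=1/65 (≈0.0154)
After 3 (propagate distance d=7): x=-461/65 (≈-7.0923) theta=1/65 (≈0.0154)
After 4 (thin lens f=23): x=-461/65 (≈-7.0923) theta=484/1495 (≈0.3237)
After 5 (propagate distance d=39): x=8273/1495 (≈5.5338) theta=484/1495 (≈0.3237)
After 6 (thin lens f=50): x=8273/1495 (≈5.5338) theta=15927/74750 (≈0.2131)
After 7 (propagate distance d=29 (to screen)): x=875533/74750 (≈11.7128) theta=15927/74750 (≈0.2131)
Rounded to 4 decimal places: x = 11.7128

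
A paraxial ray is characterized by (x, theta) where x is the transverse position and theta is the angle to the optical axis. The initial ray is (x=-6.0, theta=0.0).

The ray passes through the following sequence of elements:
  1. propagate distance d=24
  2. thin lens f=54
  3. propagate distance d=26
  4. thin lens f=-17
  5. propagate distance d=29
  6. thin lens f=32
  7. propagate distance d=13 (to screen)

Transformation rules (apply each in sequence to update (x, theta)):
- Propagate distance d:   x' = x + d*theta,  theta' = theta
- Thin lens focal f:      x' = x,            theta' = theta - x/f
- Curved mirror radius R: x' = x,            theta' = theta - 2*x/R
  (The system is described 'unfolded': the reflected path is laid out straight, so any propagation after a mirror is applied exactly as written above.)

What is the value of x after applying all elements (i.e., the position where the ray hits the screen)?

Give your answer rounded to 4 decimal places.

Initial: x=-6.0000 theta=0.0000
After 1 (propagate distance d=24): x=-6.0000 theta=0.0000
After 2 (thin lens f=54): x=-6.0000 theta=1/9 (≈0.1111)
After 3 (propagate distance d=26): x=-28/9 (≈-3.1111) theta=1/9 (≈0.1111)
After 4 (thin lens f=-17): x=-28/9 (≈-3.1111) theta=-11/153 (≈-0.0719)
After 5 (propagate distance d=29): x=-265/51 (≈-5.1961) theta=-11/153 (≈-0.0719)
After 6 (thin lens f=32): x=-265/51 (≈-5.1961) theta=443/4896 (≈0.0905)
After 7 (propagate distance d=13 (to screen)): x=-19681/4896 (≈-4.0198) theta=443/4896 (≈0.0905)
Rounded to 4 decimal places: x = -4.0198

Answer: -4.0198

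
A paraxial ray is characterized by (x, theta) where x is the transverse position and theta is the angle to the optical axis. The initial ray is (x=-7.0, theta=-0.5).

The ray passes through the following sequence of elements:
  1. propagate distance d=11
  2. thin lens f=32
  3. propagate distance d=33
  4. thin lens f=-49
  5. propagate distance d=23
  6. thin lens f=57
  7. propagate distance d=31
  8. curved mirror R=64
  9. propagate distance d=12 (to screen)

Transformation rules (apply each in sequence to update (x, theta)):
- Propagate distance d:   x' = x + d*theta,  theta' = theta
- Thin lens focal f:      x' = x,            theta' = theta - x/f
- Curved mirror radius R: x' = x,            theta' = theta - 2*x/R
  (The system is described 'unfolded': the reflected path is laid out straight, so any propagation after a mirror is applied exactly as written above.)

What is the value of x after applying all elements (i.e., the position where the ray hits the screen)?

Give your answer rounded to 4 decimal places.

Answer: -15.6991

Derivation:
Initial: x=-7.0000 theta=-0.5000
After 1 (propagate distance d=11): x=-12.5000 theta=-0.5000
After 2 (thin lens f=32): x=-12.5000 theta=-7/64 (≈-0.1094)
After 3 (propagate distance d=33): x=-1031/64 (≈-16.1094) theta=-7/64 (≈-0.1094)
After 4 (thin lens f=-49): x=-1031/64 (≈-16.1094) theta=-687/1568 (≈-0.4381)
After 5 (propagate distance d=23): x=-82121/3136 (≈-26.1865) theta=-687/1568 (≈-0.4381)
After 6 (thin lens f=57): x=-82121/3136 (≈-26.1865) theta=3803/178752 (≈0.0213)
After 7 (propagate distance d=31): x=-1140751/44688 (≈-25.5270) theta=3803/178752 (≈0.0213)
After 8 (curved mirror R=64): x=-1140751/44688 (≈-25.5270) theta=1171175/1430016 (≈0.8190)
After 9 (propagate distance d=12 (to screen)): x=-5612483/357504 (≈-15.6991) theta=1171175/1430016 (≈0.8190)
Rounded to 4 decimal places: x = -15.6991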